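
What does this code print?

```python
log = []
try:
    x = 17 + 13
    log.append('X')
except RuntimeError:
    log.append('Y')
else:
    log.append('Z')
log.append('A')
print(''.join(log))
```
XZA

else block runs when no exception occurs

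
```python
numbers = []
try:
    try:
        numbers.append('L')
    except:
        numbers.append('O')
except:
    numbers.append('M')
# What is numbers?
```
['L']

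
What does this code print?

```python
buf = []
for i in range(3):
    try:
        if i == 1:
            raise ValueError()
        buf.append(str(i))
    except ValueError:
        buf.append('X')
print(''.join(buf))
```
0X2

Exception on i=1 caught, loop continues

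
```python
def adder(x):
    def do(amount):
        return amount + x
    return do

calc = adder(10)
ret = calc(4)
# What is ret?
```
14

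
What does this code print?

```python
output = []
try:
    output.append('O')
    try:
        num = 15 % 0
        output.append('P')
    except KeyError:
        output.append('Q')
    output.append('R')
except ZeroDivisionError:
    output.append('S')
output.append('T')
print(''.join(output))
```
OST

Inner handler doesn't match, propagates to outer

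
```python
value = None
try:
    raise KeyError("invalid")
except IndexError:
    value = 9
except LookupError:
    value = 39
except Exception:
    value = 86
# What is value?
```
39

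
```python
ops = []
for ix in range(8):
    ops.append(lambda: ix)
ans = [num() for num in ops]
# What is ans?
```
[7, 7, 7, 7, 7, 7, 7, 7]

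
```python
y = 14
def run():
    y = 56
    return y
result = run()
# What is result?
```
56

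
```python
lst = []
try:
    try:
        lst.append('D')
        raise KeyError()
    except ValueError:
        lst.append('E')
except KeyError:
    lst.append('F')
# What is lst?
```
['D', 'F']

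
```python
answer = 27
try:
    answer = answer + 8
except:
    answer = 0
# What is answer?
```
35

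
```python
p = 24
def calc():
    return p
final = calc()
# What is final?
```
24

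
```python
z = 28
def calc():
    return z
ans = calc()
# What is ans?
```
28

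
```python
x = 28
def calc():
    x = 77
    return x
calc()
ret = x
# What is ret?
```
28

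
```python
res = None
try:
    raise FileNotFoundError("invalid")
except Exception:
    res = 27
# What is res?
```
27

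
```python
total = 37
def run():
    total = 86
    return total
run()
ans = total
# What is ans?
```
37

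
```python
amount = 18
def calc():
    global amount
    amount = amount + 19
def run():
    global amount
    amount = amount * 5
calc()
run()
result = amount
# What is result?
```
185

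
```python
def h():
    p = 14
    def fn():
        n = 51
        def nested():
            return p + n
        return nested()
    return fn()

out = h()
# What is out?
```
65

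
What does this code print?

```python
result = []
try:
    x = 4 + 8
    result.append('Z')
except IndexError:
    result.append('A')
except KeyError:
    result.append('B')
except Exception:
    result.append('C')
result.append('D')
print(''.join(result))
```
ZD

No exception, try block completes normally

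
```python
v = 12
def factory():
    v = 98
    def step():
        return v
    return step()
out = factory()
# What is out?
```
98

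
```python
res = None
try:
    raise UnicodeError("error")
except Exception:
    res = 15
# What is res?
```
15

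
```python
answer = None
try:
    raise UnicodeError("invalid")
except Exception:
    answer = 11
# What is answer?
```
11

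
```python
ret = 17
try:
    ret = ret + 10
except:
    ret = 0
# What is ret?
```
27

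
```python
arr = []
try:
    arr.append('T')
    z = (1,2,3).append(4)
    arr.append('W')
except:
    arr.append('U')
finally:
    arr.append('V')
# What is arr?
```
['T', 'U', 'V']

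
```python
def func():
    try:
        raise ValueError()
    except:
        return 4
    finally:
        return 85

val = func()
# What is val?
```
85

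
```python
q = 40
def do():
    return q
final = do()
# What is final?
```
40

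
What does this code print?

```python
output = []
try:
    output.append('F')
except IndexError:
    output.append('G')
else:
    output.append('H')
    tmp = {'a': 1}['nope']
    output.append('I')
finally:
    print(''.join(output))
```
FH

Try succeeds, else appends 'H', KeyError in else is uncaught, finally prints before exception propagates ('I' never appended)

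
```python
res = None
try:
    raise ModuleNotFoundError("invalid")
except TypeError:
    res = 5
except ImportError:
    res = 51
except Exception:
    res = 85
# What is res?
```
51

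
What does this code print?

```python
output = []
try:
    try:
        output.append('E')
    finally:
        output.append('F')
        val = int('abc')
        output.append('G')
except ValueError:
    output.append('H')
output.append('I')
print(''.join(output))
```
EFHI

Exception in inner finally caught by outer except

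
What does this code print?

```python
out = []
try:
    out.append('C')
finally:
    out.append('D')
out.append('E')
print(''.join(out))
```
CDE

try/finally without except, no exception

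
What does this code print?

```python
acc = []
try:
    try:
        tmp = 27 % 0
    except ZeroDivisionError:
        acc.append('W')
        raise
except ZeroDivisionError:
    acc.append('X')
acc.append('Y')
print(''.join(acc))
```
WXY

raise without argument re-raises current exception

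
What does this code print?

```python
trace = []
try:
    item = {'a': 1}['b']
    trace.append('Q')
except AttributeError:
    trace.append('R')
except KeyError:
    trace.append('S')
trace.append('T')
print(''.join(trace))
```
ST

KeyError is caught by its specific handler, not AttributeError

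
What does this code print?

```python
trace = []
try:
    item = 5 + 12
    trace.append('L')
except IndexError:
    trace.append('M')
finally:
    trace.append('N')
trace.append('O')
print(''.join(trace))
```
LNO

finally runs after normal execution too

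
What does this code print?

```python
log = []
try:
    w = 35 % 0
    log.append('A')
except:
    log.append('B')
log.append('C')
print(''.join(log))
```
BC

Exception raised in try, caught by bare except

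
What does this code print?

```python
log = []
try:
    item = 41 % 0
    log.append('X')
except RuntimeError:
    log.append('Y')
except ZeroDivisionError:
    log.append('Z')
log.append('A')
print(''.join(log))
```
ZA

ZeroDivisionError is caught by its specific handler, not RuntimeError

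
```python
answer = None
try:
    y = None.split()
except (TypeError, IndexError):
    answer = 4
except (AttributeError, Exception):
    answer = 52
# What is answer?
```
52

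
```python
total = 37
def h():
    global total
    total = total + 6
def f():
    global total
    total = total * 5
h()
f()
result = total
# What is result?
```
215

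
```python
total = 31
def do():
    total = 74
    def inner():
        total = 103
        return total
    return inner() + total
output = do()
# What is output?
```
177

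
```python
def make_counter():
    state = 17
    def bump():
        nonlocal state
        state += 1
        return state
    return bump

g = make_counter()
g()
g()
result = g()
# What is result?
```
20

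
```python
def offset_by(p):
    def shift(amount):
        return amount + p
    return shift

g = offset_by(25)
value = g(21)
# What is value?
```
46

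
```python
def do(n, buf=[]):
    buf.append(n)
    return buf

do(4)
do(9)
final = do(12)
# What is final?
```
[4, 9, 12]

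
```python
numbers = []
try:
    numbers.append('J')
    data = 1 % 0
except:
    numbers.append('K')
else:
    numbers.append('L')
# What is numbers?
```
['J', 'K']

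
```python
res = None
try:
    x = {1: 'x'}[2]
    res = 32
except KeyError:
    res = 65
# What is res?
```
65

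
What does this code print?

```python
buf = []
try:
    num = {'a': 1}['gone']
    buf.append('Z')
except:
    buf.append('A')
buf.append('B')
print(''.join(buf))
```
AB

Exception raised in try, caught by bare except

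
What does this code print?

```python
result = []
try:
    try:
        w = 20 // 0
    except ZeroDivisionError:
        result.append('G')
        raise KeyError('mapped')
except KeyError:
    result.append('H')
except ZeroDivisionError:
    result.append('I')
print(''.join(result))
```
GH

New KeyError raised, caught by outer KeyError handler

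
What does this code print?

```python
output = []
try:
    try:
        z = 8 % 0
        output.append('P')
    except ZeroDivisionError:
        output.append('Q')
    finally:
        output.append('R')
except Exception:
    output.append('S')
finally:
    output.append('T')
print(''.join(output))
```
QRT

Both finally blocks run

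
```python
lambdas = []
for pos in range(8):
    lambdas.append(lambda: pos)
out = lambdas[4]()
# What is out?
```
7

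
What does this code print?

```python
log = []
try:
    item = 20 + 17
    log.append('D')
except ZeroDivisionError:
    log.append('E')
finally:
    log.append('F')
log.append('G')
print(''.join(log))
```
DFG

finally runs after normal execution too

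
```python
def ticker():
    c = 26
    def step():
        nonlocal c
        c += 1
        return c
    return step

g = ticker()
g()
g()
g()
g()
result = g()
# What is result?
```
31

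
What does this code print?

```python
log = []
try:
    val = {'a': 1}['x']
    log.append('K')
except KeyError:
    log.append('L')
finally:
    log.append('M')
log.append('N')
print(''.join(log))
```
LMN

finally always runs, even after exception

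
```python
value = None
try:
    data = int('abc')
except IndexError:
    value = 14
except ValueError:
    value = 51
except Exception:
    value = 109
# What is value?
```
51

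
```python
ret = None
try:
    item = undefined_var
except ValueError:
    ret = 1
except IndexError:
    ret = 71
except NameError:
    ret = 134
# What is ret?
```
134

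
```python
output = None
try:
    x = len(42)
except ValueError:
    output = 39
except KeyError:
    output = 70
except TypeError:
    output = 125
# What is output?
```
125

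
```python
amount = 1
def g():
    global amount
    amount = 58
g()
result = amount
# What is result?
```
58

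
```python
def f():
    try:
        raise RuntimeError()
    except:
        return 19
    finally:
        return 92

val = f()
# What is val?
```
92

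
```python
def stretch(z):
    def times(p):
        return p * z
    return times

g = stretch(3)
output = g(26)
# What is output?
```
78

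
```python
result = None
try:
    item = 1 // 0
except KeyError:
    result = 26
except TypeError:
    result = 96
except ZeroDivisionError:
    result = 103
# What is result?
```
103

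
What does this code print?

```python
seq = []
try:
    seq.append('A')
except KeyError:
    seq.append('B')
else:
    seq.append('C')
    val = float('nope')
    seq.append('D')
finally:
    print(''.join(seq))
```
AC

Try succeeds, else appends 'C', ValueError in else is uncaught, finally prints before exception propagates ('D' never appended)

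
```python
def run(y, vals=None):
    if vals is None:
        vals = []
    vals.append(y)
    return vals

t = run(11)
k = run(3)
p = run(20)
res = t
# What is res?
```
[11]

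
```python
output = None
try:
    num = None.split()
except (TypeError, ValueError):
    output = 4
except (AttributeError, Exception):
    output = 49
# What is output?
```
49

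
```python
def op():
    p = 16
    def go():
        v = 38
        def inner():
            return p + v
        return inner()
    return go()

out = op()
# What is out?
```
54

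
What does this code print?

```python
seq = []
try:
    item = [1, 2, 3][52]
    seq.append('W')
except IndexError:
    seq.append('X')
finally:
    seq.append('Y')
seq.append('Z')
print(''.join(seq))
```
XYZ

finally always runs, even after exception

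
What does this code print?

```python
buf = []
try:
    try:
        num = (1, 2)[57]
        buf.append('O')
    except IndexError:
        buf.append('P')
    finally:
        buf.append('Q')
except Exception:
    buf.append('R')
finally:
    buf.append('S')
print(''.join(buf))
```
PQS

Both finally blocks run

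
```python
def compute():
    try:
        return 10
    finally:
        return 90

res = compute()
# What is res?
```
90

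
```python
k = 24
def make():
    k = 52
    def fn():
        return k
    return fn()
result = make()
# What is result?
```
52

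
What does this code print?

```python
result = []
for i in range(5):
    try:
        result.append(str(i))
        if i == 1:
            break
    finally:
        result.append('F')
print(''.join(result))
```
0F1F

finally runs even when breaking out of loop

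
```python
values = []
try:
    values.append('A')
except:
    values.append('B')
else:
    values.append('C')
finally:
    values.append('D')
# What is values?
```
['A', 'C', 'D']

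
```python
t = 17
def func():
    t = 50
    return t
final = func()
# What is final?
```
50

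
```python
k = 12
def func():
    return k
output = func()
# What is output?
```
12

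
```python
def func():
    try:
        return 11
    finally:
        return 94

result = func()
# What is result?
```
94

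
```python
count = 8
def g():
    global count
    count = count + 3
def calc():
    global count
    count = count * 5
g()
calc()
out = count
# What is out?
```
55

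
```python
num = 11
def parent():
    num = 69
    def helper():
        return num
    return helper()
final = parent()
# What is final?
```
69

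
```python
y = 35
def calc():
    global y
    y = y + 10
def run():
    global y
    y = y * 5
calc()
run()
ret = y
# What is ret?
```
225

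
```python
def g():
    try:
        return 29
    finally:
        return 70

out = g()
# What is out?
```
70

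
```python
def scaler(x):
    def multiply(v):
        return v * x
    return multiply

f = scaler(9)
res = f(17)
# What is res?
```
153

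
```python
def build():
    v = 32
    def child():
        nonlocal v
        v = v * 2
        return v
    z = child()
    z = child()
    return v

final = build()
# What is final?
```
128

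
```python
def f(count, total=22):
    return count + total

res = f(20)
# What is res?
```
42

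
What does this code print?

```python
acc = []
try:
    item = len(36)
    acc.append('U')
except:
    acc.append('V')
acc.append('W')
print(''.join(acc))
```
VW

Exception raised in try, caught by bare except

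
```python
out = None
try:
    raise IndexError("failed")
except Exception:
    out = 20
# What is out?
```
20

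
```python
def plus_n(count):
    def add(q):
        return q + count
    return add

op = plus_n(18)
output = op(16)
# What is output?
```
34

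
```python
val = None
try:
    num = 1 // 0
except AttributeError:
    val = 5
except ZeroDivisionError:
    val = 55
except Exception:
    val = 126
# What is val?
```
55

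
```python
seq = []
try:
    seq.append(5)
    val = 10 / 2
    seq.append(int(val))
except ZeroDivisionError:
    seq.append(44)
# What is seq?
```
[5, 5]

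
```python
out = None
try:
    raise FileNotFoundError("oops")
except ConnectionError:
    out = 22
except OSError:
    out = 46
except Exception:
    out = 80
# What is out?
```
46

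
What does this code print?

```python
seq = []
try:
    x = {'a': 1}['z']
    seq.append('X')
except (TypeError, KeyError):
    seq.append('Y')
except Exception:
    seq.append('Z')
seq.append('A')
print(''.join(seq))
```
YA

KeyError matches tuple containing it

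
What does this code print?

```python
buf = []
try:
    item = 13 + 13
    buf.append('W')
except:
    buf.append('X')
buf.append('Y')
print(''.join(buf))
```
WY

No exception, try block completes normally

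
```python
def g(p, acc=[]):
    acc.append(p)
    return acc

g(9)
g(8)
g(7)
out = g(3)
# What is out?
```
[9, 8, 7, 3]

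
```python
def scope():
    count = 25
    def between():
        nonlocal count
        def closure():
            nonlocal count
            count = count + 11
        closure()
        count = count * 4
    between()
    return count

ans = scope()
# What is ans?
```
144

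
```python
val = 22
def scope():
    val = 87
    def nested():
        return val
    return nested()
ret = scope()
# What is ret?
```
87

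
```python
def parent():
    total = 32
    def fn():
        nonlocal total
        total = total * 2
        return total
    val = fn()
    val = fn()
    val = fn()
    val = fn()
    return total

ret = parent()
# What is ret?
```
512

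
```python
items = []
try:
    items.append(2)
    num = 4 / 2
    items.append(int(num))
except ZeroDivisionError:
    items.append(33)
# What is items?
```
[2, 2]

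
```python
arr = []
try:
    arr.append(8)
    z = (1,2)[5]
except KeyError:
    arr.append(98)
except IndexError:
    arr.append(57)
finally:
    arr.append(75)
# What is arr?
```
[8, 57, 75]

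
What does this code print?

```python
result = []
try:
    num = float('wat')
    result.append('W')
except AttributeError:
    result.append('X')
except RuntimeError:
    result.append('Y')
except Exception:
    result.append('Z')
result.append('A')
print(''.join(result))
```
ZA

ValueError not specifically caught, falls to Exception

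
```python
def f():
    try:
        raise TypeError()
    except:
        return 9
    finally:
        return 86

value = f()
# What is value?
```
86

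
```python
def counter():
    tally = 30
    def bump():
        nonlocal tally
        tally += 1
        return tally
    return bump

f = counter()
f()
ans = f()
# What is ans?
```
32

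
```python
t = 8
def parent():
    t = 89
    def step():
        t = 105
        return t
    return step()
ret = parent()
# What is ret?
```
105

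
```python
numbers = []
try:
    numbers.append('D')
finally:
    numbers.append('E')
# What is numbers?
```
['D', 'E']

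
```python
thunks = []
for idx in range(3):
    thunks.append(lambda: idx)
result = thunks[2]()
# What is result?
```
2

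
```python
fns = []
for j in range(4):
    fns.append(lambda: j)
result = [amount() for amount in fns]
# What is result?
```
[3, 3, 3, 3]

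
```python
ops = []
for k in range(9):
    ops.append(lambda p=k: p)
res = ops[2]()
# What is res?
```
2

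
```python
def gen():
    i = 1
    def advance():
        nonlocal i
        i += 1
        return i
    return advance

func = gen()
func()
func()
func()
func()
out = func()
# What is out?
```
6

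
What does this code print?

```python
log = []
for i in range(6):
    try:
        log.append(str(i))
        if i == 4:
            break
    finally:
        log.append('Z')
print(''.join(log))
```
0Z1Z2Z3Z4Z

finally runs even when breaking out of loop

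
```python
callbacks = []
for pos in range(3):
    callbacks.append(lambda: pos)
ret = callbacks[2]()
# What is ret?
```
2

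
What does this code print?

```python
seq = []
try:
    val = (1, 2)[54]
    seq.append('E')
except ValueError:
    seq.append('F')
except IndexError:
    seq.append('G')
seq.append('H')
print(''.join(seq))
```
GH

IndexError is caught by its specific handler, not ValueError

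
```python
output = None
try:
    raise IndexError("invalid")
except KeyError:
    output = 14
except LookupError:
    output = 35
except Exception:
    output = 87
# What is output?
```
35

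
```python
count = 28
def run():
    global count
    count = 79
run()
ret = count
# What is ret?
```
79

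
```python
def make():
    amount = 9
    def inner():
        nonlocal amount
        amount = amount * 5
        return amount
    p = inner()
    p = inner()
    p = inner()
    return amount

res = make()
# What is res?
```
1125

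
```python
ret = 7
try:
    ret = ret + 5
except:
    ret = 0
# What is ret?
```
12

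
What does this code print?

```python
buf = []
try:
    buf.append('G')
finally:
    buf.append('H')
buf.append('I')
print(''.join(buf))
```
GHI

try/finally without except, no exception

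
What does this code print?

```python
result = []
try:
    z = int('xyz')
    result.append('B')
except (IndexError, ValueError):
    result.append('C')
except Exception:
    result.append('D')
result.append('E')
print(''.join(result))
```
CE

ValueError matches tuple containing it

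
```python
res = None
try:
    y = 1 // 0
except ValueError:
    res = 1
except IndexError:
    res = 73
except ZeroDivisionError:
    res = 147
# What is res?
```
147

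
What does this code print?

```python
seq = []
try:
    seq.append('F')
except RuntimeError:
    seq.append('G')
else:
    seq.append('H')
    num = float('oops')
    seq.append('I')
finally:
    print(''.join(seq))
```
FH

Try succeeds, else appends 'H', ValueError in else is uncaught, finally prints before exception propagates ('I' never appended)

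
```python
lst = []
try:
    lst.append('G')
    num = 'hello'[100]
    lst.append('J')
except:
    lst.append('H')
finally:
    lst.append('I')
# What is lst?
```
['G', 'H', 'I']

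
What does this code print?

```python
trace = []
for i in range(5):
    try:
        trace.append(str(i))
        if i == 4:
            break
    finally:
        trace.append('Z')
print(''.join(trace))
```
0Z1Z2Z3Z4Z

finally runs even when breaking out of loop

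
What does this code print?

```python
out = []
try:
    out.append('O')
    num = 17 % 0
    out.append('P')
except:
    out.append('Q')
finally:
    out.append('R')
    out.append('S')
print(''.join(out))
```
OQRS

Code before exception runs, then except, then all of finally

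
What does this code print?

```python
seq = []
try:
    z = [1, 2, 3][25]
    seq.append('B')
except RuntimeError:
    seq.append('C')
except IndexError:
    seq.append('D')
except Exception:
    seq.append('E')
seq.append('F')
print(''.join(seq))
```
DF

IndexError matches before generic Exception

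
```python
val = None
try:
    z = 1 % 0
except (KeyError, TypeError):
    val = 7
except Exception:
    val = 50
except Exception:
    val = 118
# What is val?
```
50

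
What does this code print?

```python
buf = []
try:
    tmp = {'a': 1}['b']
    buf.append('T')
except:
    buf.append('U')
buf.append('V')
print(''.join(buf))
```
UV

Exception raised in try, caught by bare except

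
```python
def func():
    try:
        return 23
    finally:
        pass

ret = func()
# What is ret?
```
23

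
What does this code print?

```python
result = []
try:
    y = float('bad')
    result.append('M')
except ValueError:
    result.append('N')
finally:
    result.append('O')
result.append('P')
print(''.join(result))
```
NOP

finally always runs, even after exception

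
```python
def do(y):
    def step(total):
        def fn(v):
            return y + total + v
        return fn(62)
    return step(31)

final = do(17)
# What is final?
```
110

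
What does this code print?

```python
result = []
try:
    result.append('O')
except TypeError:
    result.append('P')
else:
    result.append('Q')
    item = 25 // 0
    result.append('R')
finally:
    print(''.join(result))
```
OQ

Try succeeds, else appends 'Q', ZeroDivisionError in else is uncaught, finally prints before exception propagates ('R' never appended)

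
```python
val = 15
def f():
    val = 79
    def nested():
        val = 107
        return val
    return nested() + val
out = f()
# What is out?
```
186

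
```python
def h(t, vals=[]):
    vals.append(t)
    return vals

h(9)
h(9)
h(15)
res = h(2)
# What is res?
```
[9, 9, 15, 2]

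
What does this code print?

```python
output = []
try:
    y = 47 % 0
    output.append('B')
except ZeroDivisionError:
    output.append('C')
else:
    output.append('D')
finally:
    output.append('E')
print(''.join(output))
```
CE

Exception: except runs, else skipped, finally runs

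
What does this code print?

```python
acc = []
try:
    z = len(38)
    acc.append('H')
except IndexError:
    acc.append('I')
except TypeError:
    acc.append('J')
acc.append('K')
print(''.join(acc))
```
JK

TypeError is caught by its specific handler, not IndexError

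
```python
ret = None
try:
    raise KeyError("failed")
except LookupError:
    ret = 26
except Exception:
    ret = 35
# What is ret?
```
26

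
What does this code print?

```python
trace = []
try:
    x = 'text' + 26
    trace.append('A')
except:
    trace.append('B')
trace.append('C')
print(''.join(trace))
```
BC

Exception raised in try, caught by bare except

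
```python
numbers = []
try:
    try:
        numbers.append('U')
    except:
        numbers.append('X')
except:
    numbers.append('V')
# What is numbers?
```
['U']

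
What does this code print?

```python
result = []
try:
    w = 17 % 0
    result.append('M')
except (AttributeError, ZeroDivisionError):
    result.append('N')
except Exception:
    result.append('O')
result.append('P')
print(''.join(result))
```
NP

ZeroDivisionError matches tuple containing it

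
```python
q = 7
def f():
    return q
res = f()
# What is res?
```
7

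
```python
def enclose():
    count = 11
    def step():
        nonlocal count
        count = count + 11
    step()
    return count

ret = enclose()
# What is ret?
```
22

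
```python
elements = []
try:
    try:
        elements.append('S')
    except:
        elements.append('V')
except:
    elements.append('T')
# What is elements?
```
['S']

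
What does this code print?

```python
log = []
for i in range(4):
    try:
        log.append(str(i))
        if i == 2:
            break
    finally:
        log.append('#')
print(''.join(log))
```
0#1#2#

finally runs even when breaking out of loop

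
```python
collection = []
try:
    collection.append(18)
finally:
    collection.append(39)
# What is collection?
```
[18, 39]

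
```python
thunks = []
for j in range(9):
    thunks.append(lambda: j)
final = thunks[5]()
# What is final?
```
8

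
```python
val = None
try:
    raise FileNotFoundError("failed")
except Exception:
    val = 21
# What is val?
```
21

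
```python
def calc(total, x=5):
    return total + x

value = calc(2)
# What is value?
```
7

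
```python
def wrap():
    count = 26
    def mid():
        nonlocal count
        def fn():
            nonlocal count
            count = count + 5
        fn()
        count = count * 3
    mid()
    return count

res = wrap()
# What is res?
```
93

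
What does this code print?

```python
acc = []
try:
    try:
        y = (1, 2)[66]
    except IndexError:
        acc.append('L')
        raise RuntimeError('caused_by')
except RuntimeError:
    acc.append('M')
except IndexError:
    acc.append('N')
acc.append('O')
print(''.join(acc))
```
LMO

RuntimeError raised and caught, original IndexError not re-raised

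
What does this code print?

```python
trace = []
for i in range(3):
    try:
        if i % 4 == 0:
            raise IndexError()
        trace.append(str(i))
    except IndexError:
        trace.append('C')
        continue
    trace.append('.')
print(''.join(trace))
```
C1.2.

continue in except skips rest of loop body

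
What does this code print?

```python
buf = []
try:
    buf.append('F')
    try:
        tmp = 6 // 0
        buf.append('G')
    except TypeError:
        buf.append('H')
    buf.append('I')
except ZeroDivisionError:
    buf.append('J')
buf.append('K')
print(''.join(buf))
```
FJK

Inner handler doesn't match, propagates to outer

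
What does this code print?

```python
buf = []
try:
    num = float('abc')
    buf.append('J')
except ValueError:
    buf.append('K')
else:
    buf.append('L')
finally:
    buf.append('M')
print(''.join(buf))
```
KM

Exception: except runs, else skipped, finally runs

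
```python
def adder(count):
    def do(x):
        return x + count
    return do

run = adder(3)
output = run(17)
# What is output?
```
20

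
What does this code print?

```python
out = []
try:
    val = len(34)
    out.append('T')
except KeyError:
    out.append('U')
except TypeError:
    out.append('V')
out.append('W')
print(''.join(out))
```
VW

TypeError is caught by its specific handler, not KeyError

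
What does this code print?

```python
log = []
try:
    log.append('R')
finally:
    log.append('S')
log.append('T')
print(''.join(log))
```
RST

try/finally without except, no exception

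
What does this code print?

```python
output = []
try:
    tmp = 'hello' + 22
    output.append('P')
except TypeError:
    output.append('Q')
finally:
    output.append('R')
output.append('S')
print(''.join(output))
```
QRS

finally always runs, even after exception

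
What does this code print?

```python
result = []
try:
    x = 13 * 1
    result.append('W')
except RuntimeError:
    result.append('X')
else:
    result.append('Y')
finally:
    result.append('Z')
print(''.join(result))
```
WYZ

else runs before finally when no exception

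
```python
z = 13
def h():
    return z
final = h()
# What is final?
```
13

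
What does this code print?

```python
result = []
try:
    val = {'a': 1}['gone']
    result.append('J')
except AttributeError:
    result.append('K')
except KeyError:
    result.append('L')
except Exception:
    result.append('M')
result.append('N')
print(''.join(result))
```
LN

KeyError matches before generic Exception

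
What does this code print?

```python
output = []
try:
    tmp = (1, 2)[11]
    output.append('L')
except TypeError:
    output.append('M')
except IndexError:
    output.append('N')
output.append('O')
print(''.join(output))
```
NO

IndexError is caught by its specific handler, not TypeError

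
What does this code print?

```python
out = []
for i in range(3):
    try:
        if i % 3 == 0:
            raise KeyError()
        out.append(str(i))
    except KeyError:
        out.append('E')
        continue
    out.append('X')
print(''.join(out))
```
E1X2X

continue in except skips rest of loop body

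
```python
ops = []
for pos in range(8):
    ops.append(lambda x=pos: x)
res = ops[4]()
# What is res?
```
4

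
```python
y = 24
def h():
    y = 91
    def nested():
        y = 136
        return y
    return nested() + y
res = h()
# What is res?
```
227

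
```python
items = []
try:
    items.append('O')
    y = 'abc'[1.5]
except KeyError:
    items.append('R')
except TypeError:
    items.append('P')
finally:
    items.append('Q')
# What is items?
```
['O', 'P', 'Q']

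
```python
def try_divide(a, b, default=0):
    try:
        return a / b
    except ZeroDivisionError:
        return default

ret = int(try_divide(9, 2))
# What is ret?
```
4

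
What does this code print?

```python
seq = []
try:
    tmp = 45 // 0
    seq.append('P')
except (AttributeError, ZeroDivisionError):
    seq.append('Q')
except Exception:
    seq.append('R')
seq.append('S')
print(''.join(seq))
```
QS

ZeroDivisionError matches tuple containing it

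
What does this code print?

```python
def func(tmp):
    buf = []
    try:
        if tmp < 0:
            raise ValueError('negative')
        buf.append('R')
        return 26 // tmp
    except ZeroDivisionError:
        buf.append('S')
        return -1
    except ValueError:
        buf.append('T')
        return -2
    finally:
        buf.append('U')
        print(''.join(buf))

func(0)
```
RSU

tmp=0 causes ZeroDivisionError, caught, finally prints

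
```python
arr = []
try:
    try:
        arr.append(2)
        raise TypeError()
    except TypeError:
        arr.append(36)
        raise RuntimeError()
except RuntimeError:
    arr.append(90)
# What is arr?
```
[2, 36, 90]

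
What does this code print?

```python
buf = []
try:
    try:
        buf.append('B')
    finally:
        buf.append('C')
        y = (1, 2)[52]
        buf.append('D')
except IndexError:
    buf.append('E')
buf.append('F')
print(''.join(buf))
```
BCEF

Exception in inner finally caught by outer except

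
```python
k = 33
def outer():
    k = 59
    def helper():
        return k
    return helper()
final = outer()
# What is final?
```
59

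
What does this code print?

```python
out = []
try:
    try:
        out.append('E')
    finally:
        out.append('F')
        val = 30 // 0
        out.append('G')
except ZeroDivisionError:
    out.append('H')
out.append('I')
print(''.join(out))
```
EFHI

Exception in inner finally caught by outer except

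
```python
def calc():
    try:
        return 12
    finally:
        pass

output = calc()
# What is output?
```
12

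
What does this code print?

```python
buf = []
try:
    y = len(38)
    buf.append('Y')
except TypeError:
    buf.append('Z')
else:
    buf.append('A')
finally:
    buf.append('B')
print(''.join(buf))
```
ZB

Exception: except runs, else skipped, finally runs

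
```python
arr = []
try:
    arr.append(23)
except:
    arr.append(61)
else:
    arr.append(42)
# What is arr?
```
[23, 42]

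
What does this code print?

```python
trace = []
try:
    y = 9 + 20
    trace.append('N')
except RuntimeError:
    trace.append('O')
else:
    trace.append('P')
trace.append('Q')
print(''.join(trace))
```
NPQ

else block runs when no exception occurs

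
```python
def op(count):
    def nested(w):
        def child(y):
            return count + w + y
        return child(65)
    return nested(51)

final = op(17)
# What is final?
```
133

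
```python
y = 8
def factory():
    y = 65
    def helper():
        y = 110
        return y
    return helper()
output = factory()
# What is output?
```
110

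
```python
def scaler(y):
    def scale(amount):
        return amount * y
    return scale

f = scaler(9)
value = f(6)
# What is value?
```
54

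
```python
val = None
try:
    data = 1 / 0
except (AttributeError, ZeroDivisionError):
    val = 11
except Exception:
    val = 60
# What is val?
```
11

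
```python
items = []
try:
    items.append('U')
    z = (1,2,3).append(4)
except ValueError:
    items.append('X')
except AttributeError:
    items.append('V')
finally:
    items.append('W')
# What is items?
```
['U', 'V', 'W']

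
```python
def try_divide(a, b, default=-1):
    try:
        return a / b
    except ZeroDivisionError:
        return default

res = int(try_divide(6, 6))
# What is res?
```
1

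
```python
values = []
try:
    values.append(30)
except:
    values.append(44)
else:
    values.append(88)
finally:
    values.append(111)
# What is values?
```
[30, 88, 111]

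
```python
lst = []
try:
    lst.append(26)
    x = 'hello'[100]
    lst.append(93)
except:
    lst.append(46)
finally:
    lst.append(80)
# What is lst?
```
[26, 46, 80]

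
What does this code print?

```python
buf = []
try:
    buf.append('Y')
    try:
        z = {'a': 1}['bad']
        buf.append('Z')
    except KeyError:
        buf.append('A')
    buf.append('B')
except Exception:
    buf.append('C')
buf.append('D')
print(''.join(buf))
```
YABD

Inner exception caught by inner handler, outer continues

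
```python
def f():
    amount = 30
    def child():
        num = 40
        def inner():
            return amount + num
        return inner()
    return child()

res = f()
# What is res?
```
70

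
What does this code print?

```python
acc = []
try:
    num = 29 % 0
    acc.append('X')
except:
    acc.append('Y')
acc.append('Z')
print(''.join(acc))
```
YZ

Exception raised in try, caught by bare except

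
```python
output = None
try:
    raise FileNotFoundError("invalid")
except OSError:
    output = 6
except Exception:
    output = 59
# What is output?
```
6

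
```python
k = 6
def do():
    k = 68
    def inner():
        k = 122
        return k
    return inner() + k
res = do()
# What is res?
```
190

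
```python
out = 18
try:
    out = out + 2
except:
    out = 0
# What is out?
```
20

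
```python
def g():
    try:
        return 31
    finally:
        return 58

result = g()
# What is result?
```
58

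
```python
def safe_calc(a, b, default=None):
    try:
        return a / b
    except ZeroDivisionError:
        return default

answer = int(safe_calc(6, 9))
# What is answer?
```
0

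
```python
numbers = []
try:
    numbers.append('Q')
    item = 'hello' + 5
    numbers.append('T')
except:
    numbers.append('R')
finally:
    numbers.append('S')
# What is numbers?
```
['Q', 'R', 'S']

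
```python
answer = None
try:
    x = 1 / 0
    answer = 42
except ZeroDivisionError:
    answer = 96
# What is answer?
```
96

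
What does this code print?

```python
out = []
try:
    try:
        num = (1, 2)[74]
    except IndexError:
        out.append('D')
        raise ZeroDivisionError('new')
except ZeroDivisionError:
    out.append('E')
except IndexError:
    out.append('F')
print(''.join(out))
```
DE

New ZeroDivisionError raised, caught by outer ZeroDivisionError handler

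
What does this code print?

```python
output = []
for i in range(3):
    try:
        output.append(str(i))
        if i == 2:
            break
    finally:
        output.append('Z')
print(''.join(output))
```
0Z1Z2Z

finally runs even when breaking out of loop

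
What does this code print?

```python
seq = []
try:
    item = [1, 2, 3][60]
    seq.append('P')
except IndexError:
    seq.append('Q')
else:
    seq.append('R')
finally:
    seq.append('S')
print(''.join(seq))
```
QS

Exception: except runs, else skipped, finally runs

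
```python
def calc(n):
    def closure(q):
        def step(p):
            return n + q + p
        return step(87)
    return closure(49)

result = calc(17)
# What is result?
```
153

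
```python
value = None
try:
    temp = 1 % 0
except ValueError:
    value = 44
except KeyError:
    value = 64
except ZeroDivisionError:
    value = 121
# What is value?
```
121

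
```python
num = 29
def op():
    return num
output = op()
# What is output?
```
29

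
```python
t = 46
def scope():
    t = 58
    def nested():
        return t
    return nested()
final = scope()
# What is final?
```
58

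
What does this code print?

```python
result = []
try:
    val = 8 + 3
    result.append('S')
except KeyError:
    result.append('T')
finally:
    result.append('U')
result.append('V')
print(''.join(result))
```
SUV

finally runs after normal execution too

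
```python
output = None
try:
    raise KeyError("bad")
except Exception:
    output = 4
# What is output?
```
4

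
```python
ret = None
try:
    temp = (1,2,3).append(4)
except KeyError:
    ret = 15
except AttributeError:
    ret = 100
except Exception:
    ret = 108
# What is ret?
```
100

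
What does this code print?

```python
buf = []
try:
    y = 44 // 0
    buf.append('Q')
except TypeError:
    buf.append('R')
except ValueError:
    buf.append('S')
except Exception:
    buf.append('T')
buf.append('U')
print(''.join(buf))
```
TU

ZeroDivisionError not specifically caught, falls to Exception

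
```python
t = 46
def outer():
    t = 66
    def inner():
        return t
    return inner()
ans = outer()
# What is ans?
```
66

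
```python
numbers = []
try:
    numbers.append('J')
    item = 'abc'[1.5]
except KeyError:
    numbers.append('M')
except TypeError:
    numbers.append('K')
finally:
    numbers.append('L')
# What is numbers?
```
['J', 'K', 'L']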